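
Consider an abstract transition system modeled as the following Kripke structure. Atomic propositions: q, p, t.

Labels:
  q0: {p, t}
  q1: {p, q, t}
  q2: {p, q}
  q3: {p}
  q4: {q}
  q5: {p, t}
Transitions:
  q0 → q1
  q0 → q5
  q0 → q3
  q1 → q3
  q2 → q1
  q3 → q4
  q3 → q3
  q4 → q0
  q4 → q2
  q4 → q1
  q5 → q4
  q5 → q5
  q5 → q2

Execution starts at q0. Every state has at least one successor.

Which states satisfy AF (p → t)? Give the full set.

{q0, q1, q2, q4, q5}

States satisfying p → t: {q0, q1, q4, q5}.
States satisfying AF (p → t): {q0, q1, q2, q4, q5}.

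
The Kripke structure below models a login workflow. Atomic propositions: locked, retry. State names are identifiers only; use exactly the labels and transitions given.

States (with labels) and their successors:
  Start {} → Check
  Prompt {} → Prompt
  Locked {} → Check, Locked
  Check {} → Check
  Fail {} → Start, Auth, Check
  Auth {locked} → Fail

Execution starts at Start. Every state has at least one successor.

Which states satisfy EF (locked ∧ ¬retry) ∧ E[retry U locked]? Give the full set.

{Auth}

States satisfying locked ∧ ¬retry: {Auth}.
States satisfying EF (locked ∧ ¬retry): {Fail, Auth}.
States satisfying retry: ∅.
States satisfying locked: {Auth}.
States satisfying E[retry U locked]: {Auth}.
States satisfying EF (locked ∧ ¬retry) ∧ E[retry U locked]: {Auth}.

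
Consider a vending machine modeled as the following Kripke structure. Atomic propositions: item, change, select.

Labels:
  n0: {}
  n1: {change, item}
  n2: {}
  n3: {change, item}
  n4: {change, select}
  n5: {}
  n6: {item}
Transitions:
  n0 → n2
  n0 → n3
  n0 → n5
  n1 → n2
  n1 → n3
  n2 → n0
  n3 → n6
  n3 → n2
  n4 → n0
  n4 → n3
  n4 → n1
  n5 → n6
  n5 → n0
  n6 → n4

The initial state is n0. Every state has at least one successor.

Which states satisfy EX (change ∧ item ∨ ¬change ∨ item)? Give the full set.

{n0, n1, n2, n3, n4, n5}

States satisfying change ∧ item ∨ ¬change ∨ item: {n0, n1, n2, n3, n5, n6}.
States satisfying EX (change ∧ item ∨ ¬change ∨ item): {n0, n1, n2, n3, n4, n5}.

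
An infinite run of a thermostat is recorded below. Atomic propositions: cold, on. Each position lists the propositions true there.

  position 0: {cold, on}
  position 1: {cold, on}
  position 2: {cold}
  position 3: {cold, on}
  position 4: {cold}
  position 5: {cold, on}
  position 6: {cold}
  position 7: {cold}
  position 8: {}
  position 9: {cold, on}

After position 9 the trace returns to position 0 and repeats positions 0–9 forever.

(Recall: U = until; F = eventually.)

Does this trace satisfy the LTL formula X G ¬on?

The position after 0 is 1; G ¬on is false there.

Violated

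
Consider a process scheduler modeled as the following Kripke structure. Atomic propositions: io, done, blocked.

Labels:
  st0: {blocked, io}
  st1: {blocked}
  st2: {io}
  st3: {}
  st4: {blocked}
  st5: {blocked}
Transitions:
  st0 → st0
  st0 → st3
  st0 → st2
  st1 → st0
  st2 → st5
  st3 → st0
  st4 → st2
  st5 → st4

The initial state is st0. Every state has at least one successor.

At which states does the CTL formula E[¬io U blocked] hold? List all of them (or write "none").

{st0, st1, st3, st4, st5}

States satisfying ¬io: {st1, st3, st4, st5}.
States satisfying blocked: {st0, st1, st4, st5}.
States satisfying E[¬io U blocked]: {st0, st1, st3, st4, st5}.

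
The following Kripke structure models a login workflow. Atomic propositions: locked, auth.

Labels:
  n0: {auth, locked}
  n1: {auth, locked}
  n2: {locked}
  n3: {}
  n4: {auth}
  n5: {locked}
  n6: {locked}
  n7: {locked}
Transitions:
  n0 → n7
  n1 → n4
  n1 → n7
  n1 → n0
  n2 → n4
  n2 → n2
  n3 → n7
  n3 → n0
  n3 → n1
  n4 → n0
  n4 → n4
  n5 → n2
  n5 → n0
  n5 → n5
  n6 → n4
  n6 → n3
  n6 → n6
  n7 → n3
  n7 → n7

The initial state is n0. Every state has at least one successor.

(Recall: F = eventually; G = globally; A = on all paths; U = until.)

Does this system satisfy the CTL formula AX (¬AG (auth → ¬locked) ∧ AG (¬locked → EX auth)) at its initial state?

Holds

States satisfying ¬AG (auth → ¬locked) ∧ AG (¬locked → EX auth): {n0, n1, n2, n3, n4, n5, n6, n7}.
States satisfying AX (¬AG (auth → ¬locked) ∧ AG (¬locked → EX auth)): {n0, n1, n2, n3, n4, n5, n6, n7}.
n0 ∈ Sat(AX (¬AG (auth → ¬locked) ∧ AG (¬locked → EX auth))).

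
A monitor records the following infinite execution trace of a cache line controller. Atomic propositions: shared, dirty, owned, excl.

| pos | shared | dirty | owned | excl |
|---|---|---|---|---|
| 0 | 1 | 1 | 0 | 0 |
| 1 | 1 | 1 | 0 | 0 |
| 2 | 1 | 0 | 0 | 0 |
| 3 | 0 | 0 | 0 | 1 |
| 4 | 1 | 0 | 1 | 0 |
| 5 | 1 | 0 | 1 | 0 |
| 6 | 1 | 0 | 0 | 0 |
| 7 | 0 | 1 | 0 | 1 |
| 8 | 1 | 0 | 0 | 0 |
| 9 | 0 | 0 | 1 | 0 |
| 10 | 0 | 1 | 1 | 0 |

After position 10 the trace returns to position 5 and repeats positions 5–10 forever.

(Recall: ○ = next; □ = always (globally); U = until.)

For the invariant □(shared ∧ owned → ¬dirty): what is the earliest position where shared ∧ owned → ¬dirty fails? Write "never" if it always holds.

shared ∧ owned → ¬dirty holds at every position 0..10, and those are all the positions the trace ever visits, so the invariant □(shared ∧ owned → ¬dirty) is never violated.

never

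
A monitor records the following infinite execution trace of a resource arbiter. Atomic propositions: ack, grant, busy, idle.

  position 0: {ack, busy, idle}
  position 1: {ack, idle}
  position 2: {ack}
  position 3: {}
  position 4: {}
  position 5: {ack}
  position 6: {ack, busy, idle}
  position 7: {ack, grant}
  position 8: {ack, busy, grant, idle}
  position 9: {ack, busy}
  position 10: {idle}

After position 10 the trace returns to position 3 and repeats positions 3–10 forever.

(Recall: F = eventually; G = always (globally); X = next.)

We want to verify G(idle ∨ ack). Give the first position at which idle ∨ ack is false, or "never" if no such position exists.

Check idle ∨ ack at each position in order: 0 ✓, 1 ✓, 2 ✓.
At position 3 the labels are {}, so idle ∨ ack is false there. This is the first violation.

3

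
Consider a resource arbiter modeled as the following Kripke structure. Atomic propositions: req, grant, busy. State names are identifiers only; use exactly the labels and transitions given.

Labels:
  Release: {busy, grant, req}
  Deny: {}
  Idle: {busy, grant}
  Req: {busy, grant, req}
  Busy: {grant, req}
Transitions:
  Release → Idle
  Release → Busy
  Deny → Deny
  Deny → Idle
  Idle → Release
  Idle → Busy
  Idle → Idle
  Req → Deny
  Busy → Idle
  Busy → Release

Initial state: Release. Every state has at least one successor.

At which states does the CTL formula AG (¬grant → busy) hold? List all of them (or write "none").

{Release, Idle, Busy}

States satisfying ¬grant → busy: {Release, Idle, Req, Busy}.
States satisfying AG (¬grant → busy): {Release, Idle, Busy}.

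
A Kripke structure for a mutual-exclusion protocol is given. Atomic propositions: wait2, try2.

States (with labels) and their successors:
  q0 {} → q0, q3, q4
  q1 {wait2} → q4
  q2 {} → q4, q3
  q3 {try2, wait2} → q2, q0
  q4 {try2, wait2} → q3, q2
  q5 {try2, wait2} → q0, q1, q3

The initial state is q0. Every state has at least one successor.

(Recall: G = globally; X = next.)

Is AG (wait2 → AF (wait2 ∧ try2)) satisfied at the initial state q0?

States satisfying wait2 → AF (wait2 ∧ try2): {q0, q1, q2, q3, q4, q5}.
States satisfying AG (wait2 → AF (wait2 ∧ try2)): {q0, q1, q2, q3, q4, q5}.
Every state reachable from q0 satisfies wait2 → AF (wait2 ∧ try2).
q0 ∈ Sat(AG (wait2 → AF (wait2 ∧ try2))).

Holds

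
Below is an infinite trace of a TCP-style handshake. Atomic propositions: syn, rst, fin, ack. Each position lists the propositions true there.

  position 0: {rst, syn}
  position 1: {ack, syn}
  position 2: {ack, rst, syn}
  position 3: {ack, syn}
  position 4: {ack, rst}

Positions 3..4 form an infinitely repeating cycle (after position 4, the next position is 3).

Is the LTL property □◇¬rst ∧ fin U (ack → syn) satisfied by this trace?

Yes

◇¬rst holds at every position 0..4, and those are all positions ever visited, so □◇¬rst holds.
Walking from position 0: ack → syn first holds at position 0, and fin holds at every earlier position along the way, so fin U (ack → syn) holds.
At position 0: □◇¬rst is true; fin U (ack → syn) is true; so □◇¬rst ∧ fin U (ack → syn) is true.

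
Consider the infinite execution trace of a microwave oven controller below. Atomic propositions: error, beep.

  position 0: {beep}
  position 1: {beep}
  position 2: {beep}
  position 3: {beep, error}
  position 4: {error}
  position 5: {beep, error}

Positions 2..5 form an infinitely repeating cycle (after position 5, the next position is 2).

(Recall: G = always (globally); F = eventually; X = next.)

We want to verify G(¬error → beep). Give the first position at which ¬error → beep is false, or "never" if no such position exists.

¬error → beep holds at every position 0..5, and those are all the positions the trace ever visits, so the invariant G(¬error → beep) is never violated.

never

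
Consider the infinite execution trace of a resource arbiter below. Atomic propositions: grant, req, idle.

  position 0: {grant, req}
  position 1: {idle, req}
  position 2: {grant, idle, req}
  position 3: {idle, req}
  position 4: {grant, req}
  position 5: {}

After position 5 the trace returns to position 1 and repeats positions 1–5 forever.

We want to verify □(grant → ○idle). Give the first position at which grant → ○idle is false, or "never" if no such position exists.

4

Check grant → ○idle at each position in order: 0 ✓, 1 ✓, 2 ✓, 3 ✓.
At position 4 the labels are {grant, req} and the next position 5 has {}, so grant → ○idle is false there. This is the first violation.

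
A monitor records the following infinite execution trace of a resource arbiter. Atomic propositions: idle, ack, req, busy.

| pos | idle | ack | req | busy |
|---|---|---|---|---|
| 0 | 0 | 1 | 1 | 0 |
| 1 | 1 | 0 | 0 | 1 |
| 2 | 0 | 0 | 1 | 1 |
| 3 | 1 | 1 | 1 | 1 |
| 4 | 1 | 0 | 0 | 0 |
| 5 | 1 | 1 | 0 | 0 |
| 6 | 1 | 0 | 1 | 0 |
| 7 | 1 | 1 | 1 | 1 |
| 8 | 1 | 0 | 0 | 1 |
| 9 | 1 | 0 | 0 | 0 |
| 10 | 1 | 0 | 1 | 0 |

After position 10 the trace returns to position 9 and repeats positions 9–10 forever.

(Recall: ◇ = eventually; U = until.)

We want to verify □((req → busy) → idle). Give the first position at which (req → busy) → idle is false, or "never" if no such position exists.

2

Check (req → busy) → idle at each position in order: 0 ✓, 1 ✓.
At position 2 the labels are {busy, req}, so (req → busy) → idle is false there. This is the first violation.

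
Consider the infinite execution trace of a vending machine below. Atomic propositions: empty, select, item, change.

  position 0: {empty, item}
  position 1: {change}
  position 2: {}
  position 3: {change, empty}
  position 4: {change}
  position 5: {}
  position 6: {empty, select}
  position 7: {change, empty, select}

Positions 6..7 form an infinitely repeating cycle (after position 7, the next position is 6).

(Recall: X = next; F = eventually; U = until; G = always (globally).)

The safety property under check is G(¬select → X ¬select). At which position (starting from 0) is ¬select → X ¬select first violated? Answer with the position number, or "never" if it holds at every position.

5

Check ¬select → X ¬select at each position in order: 0 ✓, 1 ✓, 2 ✓, 3 ✓, 4 ✓.
At position 5 the labels are {} and the next position 6 has {empty, select}, so ¬select → X ¬select is false there. This is the first violation.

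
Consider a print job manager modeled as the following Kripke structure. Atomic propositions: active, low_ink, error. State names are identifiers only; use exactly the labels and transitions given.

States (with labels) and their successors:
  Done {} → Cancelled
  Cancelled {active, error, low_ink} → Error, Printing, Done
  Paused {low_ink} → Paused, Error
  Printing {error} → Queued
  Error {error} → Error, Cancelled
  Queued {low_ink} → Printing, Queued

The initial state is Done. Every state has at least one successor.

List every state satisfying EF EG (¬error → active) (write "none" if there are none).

{Done, Cancelled, Paused, Error}

States satisfying EG (¬error → active): {Cancelled, Error}.
States satisfying EF EG (¬error → active): {Done, Cancelled, Paused, Error}.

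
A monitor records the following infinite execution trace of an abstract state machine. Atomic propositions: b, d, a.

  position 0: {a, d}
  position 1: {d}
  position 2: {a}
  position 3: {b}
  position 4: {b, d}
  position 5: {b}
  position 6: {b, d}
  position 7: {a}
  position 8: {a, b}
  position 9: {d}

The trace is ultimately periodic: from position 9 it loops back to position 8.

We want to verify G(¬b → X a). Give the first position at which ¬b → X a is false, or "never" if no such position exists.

At position 0 the labels are {a, d} and the next position 1 has {d}, so ¬b → X a is false there. This is the first violation.

0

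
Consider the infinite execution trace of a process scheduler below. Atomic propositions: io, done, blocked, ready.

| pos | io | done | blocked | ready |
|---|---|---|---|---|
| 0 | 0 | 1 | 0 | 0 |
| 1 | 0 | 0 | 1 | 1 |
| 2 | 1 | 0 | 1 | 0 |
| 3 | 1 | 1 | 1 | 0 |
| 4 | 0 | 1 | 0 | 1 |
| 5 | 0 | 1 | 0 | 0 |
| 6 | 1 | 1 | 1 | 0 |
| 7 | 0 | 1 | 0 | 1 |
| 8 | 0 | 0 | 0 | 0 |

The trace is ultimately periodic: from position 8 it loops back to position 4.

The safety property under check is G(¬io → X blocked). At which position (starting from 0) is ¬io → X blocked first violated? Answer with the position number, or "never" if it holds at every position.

Check ¬io → X blocked at each position in order: 0 ✓, 1 ✓, 2 ✓, 3 ✓.
At position 4 the labels are {done, ready} and the next position 5 has {done}, so ¬io → X blocked is false there. This is the first violation.

4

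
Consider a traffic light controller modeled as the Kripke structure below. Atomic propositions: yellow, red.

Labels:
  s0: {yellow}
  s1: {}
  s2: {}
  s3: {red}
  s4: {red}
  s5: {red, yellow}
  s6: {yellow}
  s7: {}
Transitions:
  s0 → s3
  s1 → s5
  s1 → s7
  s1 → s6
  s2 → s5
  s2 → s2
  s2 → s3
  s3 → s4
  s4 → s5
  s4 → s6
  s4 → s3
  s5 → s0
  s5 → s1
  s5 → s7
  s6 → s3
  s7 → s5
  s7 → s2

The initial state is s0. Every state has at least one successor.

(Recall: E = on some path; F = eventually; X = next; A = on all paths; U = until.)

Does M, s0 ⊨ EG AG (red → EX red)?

States satisfying AG (red → EX red): ∅.
States satisfying EG AG (red → EX red): ∅.
No suitable path/successor from s0 witnesses the formula.
s0 ∉ Sat(EG AG (red → EX red)).

No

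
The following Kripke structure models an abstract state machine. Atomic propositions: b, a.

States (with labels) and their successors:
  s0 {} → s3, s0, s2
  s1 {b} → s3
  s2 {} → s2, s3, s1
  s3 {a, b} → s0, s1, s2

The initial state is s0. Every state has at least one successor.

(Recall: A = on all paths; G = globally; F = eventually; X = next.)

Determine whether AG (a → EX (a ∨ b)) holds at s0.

States satisfying a → EX (a ∨ b): {s0, s1, s2, s3}.
States satisfying AG (a → EX (a ∨ b)): {s0, s1, s2, s3}.
Every state reachable from s0 satisfies a → EX (a ∨ b).
s0 ∈ Sat(AG (a → EX (a ∨ b))).

Yes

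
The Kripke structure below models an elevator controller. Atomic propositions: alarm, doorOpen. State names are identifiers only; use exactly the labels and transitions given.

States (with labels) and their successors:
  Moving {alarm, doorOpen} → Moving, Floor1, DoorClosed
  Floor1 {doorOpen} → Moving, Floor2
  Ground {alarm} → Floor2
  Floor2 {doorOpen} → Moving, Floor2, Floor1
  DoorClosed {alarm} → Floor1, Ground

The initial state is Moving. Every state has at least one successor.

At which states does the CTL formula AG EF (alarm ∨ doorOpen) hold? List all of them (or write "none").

States satisfying EF (alarm ∨ doorOpen): {Moving, Floor1, Ground, Floor2, DoorClosed}.
States satisfying AG EF (alarm ∨ doorOpen): {Moving, Floor1, Ground, Floor2, DoorClosed}.

{Moving, Floor1, Ground, Floor2, DoorClosed}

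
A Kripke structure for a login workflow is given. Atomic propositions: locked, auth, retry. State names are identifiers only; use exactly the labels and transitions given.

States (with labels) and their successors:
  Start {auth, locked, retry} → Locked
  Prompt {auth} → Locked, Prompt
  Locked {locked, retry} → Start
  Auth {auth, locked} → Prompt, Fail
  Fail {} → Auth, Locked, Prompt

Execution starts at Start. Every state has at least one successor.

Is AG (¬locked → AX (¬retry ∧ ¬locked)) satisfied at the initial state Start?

Satisfied

States satisfying ¬locked → AX (¬retry ∧ ¬locked): {Start, Locked, Auth}.
States satisfying AG (¬locked → AX (¬retry ∧ ¬locked)): {Start, Locked}.
Every state reachable from Start satisfies ¬locked → AX (¬retry ∧ ¬locked).
Start ∈ Sat(AG (¬locked → AX (¬retry ∧ ¬locked))).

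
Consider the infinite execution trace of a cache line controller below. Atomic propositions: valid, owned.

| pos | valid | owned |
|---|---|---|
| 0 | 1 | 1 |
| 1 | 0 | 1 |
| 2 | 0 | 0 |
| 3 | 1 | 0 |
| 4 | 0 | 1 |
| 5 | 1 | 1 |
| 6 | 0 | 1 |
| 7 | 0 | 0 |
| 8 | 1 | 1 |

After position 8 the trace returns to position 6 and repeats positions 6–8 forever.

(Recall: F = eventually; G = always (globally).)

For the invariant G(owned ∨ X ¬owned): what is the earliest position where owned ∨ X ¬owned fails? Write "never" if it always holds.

Check owned ∨ X ¬owned at each position in order: 0 ✓, 1 ✓, 2 ✓.
At position 3 the labels are {valid} and the next position 4 has {owned}, so owned ∨ X ¬owned is false there. This is the first violation.

3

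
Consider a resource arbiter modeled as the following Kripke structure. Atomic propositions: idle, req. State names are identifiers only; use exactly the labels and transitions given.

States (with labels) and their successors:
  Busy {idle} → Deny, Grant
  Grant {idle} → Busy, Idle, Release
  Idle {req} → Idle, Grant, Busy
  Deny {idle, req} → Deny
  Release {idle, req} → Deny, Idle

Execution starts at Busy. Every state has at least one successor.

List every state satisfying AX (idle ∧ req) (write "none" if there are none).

{Deny}

States satisfying idle ∧ req: {Deny, Release}.
States satisfying AX (idle ∧ req): {Deny}.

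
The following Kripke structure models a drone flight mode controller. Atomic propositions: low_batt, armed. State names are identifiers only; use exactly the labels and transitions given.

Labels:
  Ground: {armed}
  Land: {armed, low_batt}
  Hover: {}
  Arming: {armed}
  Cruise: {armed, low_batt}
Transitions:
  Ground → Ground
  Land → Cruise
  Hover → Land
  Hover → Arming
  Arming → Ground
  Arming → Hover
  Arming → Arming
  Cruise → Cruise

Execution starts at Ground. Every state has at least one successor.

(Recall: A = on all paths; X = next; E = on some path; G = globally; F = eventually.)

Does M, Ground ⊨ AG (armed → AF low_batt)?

Violated

States satisfying armed → AF low_batt: {Land, Hover, Cruise}.
States satisfying AG (armed → AF low_batt): {Land, Cruise}.
Ground is reachable from Ground and violates armed → AF low_batt, so AG fails at Ground.
Ground ∉ Sat(AG (armed → AF low_batt)).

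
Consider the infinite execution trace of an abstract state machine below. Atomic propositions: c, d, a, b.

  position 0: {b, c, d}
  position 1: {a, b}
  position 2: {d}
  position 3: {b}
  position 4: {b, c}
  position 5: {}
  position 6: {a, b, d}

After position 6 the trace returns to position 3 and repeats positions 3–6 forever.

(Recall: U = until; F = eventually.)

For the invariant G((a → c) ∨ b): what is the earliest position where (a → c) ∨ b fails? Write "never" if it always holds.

(a → c) ∨ b holds at every position 0..6, and those are all the positions the trace ever visits, so the invariant G((a → c) ∨ b) is never violated.

never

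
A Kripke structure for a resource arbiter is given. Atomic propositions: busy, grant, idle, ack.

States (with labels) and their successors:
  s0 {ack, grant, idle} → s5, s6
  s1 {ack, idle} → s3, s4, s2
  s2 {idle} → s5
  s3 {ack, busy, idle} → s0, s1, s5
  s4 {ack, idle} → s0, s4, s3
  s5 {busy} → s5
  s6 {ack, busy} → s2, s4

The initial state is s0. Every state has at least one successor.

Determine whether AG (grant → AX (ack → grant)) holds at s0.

Does not hold

States satisfying grant → AX (ack → grant): {s1, s2, s3, s4, s5, s6}.
States satisfying AG (grant → AX (ack → grant)): {s2, s5}.
s0 is reachable from s0 and violates grant → AX (ack → grant), so AG fails at s0.
s0 ∉ Sat(AG (grant → AX (ack → grant))).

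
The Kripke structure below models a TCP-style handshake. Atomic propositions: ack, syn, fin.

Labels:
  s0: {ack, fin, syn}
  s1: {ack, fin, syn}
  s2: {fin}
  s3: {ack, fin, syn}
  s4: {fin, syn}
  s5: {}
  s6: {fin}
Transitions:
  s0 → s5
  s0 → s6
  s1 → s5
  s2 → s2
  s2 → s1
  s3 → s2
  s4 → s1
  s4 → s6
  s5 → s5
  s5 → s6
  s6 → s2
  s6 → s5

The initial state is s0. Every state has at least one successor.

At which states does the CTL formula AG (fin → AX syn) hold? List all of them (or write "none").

none

States satisfying fin → AX syn: {s5}.
States satisfying AG (fin → AX syn): ∅.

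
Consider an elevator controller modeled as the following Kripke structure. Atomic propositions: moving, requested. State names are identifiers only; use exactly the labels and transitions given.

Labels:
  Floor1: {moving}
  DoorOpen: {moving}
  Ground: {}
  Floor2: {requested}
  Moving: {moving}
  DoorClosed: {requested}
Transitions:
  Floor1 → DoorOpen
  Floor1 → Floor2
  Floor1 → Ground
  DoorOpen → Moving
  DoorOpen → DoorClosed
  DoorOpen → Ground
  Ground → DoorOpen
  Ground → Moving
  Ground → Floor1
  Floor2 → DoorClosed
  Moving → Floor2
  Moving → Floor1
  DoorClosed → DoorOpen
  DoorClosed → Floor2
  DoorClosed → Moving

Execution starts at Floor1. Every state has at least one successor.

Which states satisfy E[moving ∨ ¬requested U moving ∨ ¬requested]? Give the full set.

States satisfying moving ∨ ¬requested: {Floor1, DoorOpen, Ground, Moving}.
States satisfying E[moving ∨ ¬requested U moving ∨ ¬requested]: {Floor1, DoorOpen, Ground, Moving}.

{Floor1, DoorOpen, Ground, Moving}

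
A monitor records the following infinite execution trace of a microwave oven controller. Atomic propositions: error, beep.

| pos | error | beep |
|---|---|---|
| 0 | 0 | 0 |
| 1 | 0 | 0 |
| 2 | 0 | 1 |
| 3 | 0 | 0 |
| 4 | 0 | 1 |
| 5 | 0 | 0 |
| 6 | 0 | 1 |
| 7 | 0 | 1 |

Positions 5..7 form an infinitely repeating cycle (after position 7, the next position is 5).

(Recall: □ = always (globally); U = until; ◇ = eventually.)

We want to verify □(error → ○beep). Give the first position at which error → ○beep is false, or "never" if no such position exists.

error → ○beep holds at every position 0..7, and those are all the positions the trace ever visits, so the invariant □(error → ○beep) is never violated.

never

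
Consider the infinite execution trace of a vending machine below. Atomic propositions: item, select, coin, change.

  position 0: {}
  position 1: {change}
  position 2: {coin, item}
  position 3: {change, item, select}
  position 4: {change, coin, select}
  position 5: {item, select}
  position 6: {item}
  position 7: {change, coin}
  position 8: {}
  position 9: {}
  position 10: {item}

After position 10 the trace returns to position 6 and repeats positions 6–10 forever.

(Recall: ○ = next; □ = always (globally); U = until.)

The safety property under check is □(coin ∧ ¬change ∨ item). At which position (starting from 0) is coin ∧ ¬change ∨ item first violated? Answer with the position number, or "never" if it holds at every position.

0

At position 0 the labels are {}, so coin ∧ ¬change ∨ item is false there. This is the first violation.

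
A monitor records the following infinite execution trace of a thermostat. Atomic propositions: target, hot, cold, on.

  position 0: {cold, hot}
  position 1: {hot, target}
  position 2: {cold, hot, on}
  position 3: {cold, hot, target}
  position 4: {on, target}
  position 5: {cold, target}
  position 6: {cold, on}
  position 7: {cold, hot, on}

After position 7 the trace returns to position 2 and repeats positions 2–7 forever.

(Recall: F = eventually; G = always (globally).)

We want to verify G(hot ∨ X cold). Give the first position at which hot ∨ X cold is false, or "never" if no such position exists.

never

hot ∨ X cold holds at every position 0..7, and those are all the positions the trace ever visits, so the invariant G(hot ∨ X cold) is never violated.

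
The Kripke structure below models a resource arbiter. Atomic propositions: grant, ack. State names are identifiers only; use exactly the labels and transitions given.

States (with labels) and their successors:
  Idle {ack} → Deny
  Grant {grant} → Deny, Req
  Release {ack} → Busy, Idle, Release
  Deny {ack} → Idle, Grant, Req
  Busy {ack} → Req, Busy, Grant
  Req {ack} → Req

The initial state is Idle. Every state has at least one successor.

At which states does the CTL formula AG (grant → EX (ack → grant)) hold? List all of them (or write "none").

{Req}

States satisfying grant → EX (ack → grant): {Idle, Release, Deny, Busy, Req}.
States satisfying AG (grant → EX (ack → grant)): {Req}.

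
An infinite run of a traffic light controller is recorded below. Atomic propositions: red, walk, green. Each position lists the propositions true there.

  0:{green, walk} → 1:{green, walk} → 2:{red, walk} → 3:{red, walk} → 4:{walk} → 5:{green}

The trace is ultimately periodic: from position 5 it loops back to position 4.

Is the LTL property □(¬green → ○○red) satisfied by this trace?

¬green → ○○red must hold at every position from 0 onward. It fails at position 2, so □(¬green → ○○red) is false.
Positions where ¬green holds: 2, 3, 4.
Check ○○red at each: 2→fails, 3→fails, 4→fails.

No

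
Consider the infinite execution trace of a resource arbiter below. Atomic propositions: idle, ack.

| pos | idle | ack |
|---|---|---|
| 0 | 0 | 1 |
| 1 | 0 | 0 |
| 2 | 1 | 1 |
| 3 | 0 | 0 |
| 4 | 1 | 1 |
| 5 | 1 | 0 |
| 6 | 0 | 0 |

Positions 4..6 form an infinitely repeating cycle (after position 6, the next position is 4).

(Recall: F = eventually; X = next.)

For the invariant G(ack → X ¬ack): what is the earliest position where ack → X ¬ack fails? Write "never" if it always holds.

ack → X ¬ack holds at every position 0..6, and those are all the positions the trace ever visits, so the invariant G(ack → X ¬ack) is never violated.

never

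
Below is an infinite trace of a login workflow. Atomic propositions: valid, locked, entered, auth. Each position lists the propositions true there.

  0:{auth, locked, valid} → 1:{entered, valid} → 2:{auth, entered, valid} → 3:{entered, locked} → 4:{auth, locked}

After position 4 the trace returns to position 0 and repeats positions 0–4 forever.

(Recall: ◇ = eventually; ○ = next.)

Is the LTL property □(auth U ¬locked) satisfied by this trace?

Does not hold

auth U ¬locked must hold at every position from 0 onward. It fails at position 3, so □(auth U ¬locked) is false.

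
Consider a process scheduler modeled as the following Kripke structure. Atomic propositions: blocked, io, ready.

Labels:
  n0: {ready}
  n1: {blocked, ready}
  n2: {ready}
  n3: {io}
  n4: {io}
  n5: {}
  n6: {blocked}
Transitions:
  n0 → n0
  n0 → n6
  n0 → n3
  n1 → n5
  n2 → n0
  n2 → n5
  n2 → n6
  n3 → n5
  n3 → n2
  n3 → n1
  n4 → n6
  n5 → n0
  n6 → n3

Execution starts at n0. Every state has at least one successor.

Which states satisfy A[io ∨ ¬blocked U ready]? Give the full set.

{n0, n1, n2, n3, n5}

States satisfying io ∨ ¬blocked: {n0, n2, n3, n4, n5}.
States satisfying ready: {n0, n1, n2}.
States satisfying A[io ∨ ¬blocked U ready]: {n0, n1, n2, n3, n5}.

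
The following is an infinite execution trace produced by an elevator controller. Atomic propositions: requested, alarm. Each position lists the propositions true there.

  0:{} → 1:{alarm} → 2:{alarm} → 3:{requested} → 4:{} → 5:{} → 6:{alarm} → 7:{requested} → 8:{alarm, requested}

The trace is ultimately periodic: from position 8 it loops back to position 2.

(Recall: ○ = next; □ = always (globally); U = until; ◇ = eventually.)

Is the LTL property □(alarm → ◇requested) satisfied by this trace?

alarm → ◇requested holds at every position 0..8, and those are all positions ever visited, so □(alarm → ◇requested) holds.
Positions where alarm holds: 1, 2, 6, 8.
Check ◇requested at each: 1→ok, 2→ok, 6→ok, 8→ok.

Holds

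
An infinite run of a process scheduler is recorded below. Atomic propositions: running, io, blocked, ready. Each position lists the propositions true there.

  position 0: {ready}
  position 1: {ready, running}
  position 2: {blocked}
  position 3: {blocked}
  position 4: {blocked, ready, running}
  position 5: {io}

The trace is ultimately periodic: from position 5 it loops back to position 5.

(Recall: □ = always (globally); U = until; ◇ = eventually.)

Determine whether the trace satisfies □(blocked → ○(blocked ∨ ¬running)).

Satisfied

blocked → ○(blocked ∨ ¬running) holds at every position 0..5, and those are all positions ever visited, so □(blocked → ○(blocked ∨ ¬running)) holds.
Positions where blocked holds: 2, 3, 4.
Check ○(blocked ∨ ¬running) at each: 2→ok, 3→ok, 4→ok.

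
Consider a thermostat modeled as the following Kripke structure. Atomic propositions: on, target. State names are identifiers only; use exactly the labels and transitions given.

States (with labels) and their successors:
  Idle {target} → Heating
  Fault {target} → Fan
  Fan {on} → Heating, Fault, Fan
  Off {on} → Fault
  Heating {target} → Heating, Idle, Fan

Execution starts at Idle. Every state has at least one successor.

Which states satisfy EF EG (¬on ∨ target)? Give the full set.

States satisfying EG (¬on ∨ target): {Idle, Heating}.
States satisfying EF EG (¬on ∨ target): {Idle, Fault, Fan, Off, Heating}.

{Idle, Fault, Fan, Off, Heating}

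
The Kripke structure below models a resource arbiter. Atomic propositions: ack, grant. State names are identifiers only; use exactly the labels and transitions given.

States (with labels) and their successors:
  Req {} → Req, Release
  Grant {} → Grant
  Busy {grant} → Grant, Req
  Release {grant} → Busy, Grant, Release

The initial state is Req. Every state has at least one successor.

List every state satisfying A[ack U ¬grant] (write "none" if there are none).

States satisfying ack: ∅.
States satisfying ¬grant: {Req, Grant}.
States satisfying A[ack U ¬grant]: {Req, Grant}.

{Req, Grant}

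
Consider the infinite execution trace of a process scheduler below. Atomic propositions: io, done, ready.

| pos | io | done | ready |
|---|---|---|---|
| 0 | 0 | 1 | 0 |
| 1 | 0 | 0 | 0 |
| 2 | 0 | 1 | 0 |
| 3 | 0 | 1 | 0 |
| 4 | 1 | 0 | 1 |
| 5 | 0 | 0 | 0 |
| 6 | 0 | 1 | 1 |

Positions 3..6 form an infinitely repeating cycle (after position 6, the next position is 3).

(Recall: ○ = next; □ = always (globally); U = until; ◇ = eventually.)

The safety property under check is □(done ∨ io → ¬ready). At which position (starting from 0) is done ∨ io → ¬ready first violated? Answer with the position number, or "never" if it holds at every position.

4

Check done ∨ io → ¬ready at each position in order: 0 ✓, 1 ✓, 2 ✓, 3 ✓.
At position 4 the labels are {io, ready}, so done ∨ io → ¬ready is false there. This is the first violation.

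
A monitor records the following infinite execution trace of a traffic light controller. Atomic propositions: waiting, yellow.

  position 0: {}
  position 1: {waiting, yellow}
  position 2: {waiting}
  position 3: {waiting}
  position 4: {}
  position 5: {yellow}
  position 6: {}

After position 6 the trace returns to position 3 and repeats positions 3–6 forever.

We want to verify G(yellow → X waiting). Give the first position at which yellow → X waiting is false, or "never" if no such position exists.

5

Check yellow → X waiting at each position in order: 0 ✓, 1 ✓, 2 ✓, 3 ✓, 4 ✓.
At position 5 the labels are {yellow} and the next position 6 has {}, so yellow → X waiting is false there. This is the first violation.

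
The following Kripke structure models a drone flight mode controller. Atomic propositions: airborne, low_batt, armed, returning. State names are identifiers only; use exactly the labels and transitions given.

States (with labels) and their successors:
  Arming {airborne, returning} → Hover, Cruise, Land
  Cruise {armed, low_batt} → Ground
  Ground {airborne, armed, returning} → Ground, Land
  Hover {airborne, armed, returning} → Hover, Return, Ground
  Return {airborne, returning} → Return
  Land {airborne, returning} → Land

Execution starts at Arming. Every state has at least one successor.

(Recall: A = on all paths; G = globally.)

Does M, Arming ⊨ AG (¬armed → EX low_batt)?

No

States satisfying ¬armed → EX low_batt: {Arming, Cruise, Ground, Hover}.
States satisfying AG (¬armed → EX low_batt): ∅.
Land is reachable from Arming and violates ¬armed → EX low_batt, so AG fails at Arming.
Arming ∉ Sat(AG (¬armed → EX low_batt)).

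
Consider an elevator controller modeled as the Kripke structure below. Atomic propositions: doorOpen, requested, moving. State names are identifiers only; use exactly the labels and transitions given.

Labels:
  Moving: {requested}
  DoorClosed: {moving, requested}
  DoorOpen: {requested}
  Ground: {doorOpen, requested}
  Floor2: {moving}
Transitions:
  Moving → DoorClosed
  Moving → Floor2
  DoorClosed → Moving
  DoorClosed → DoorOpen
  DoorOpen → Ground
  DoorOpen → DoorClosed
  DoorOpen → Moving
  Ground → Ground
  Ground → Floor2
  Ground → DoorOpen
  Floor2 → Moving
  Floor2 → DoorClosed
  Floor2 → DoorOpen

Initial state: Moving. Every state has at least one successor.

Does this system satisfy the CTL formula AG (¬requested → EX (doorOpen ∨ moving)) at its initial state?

States satisfying ¬requested → EX (doorOpen ∨ moving): {Moving, DoorClosed, DoorOpen, Ground, Floor2}.
States satisfying AG (¬requested → EX (doorOpen ∨ moving)): {Moving, DoorClosed, DoorOpen, Ground, Floor2}.
Every state reachable from Moving satisfies ¬requested → EX (doorOpen ∨ moving).
Moving ∈ Sat(AG (¬requested → EX (doorOpen ∨ moving))).

Holds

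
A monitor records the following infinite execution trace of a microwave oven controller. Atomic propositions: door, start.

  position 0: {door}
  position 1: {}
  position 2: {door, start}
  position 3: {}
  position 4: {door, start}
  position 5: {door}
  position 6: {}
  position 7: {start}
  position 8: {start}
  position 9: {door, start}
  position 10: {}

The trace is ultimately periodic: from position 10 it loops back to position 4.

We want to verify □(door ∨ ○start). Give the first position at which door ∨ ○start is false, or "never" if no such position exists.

door ∨ ○start holds at every position 0..10, and those are all the positions the trace ever visits, so the invariant □(door ∨ ○start) is never violated.

never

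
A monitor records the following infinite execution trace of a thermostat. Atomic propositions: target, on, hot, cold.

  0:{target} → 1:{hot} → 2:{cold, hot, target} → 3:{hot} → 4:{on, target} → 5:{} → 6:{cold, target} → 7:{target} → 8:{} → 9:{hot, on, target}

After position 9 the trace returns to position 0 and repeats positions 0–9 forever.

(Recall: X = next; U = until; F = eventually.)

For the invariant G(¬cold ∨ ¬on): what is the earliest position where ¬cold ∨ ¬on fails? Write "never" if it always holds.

¬cold ∨ ¬on holds at every position 0..9, and those are all the positions the trace ever visits, so the invariant G(¬cold ∨ ¬on) is never violated.

never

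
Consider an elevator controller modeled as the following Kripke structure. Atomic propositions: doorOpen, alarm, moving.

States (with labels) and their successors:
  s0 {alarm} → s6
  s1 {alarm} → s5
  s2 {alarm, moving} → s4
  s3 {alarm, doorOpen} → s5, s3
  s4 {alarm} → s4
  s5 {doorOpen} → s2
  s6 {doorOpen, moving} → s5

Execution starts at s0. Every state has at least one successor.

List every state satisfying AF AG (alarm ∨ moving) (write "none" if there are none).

{s0, s1, s2, s4, s5, s6}

States satisfying AG (alarm ∨ moving): {s2, s4}.
States satisfying AF AG (alarm ∨ moving): {s0, s1, s2, s4, s5, s6}.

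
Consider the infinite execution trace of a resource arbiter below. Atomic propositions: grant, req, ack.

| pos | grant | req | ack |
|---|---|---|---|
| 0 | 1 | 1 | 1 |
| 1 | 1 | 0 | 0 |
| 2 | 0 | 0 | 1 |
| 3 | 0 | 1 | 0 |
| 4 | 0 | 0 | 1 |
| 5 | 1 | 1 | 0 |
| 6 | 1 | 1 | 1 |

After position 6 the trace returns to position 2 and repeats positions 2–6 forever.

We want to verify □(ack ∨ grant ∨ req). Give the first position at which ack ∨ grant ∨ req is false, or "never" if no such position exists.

ack ∨ grant ∨ req holds at every position 0..6, and those are all the positions the trace ever visits, so the invariant □(ack ∨ grant ∨ req) is never violated.

never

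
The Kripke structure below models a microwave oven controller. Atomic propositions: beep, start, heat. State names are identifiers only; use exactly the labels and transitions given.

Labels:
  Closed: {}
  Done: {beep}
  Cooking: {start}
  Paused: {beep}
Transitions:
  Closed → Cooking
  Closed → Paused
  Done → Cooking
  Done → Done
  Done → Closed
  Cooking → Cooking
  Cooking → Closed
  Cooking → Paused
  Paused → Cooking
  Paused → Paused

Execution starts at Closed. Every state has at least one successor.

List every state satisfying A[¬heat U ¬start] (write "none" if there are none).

{Closed, Done, Paused}

States satisfying ¬heat: {Closed, Done, Cooking, Paused}.
States satisfying ¬start: {Closed, Done, Paused}.
States satisfying A[¬heat U ¬start]: {Closed, Done, Paused}.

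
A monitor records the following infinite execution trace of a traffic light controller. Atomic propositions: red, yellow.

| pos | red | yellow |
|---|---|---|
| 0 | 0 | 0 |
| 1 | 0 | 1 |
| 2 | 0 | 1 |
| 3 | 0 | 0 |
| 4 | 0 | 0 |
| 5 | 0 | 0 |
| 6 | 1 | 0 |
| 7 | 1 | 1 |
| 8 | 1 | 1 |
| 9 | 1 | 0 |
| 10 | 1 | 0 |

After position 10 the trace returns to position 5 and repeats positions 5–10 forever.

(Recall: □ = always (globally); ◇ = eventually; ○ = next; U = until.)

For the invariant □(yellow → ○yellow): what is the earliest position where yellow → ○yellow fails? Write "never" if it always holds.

2

Check yellow → ○yellow at each position in order: 0 ✓, 1 ✓.
At position 2 the labels are {yellow} and the next position 3 has {}, so yellow → ○yellow is false there. This is the first violation.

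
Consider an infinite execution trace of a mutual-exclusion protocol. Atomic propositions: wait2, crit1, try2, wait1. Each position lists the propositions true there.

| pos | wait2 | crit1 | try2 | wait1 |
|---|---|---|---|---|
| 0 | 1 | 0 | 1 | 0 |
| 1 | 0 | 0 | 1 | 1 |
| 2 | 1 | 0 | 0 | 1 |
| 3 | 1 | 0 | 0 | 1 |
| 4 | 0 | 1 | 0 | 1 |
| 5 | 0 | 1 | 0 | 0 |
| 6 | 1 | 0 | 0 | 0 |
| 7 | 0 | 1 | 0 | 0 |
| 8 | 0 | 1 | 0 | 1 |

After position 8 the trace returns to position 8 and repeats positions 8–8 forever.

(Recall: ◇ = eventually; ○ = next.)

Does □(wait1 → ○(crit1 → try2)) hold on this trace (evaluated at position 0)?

Does not hold

wait1 → ○(crit1 → try2) must hold at every position from 0 onward. It fails at position 3, so □(wait1 → ○(crit1 → try2)) is false.
Positions where wait1 holds: 1, 2, 3, 4, 8.
Check ○(crit1 → try2) at each: 1→ok, 2→ok, 3→fails, 4→fails, 8→fails.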